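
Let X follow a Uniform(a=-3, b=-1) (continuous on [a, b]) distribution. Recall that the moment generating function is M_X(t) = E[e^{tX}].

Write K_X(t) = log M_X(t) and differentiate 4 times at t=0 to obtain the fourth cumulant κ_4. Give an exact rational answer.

M_X(t) = (e^(-t) - e^(-3*t))/(2*t)
K_X(t) = log M_X(t) = -log(t) + log(e^(-t) - e^(-3*t)) - log(2)
K′(t) = (-t*e^(2*t) + 3*t - e^(2*t) + 1)/(t*e^(2*t) - t)
K′′(t) = (-4*t^2*e^(2*t) + e^(4*t) - 2*e^(2*t) + 1)/(t^2*e^(4*t) - 2*t^2*e^(2*t) + t^2)
K′′′(t) = (8*t^3*e^(4*t) + 8*t^3*e^(2*t) - 2*e^(6*t) + 6*e^(4*t) - 6*e^(2*t) + 2)/(t^3*e^(6*t) - 3*t^3*e^(4*t) + 3*t^3*e^(2*t) - t^3)

κ_4 = K′′′′(0) = -2/15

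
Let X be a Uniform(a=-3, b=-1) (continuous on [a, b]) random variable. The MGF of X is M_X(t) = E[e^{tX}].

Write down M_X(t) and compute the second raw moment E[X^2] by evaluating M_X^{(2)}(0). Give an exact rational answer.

E[X^2] = M′′(0) = 13/3

M_X(t) = (e^(-t) - e^(-3*t))/(2*t)
M′(t) = (-t*e^(2*t) + 3*t - e^(2*t) + 1)*e^(-3*t)/(2*t^2)
M′′(t) = (t^2*e^(2*t) - 9*t^2 + 2*t*e^(2*t) - 6*t + 2*e^(2*t) - 2)*e^(-3*t)/(2*t^3)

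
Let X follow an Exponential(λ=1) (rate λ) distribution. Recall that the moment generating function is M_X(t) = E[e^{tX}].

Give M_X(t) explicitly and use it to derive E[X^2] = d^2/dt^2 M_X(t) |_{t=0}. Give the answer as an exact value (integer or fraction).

M_X(t) = 1/(1 - t)
dM/dt = 1/(t^2 - 2*t + 1)
d^2M/dt^2 = -2/(t^3 - 3*t^2 + 3*t - 1)

E[X^2] = d^2M/dt^2 |_{t=0} = 2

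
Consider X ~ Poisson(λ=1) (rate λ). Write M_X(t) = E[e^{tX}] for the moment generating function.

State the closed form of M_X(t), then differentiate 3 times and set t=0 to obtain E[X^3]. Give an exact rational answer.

M_X(t) = e^(e^(t) - 1)
dM/dt = e^(-1)*e^(t)*e^(e^(t))
d^2M/dt^2 = (e^(2*t)*e^(e^(t)) + e^(t)*e^(e^(t)))*e^(-1)
d^3M/dt^3 = (e^(3*t)*e^(e^(t)) + 3*e^(2*t)*e^(e^(t)) + e^(t)*e^(e^(t)))*e^(-1)

E[X^3] = d^3M/dt^3 |_{t=0} = 5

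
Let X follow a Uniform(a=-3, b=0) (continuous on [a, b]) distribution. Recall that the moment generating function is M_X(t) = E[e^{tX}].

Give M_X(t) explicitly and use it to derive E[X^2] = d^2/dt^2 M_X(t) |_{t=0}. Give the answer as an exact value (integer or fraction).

M_X(t) = (1 - e^(-3*t))/(3*t)
dM/dt = (3*t - e^(3*t) + 1)*e^(-3*t)/(3*t^2)
d^2M/dt^2 = (-9*t^2 - 6*t + 2*e^(3*t) - 2)*e^(-3*t)/(3*t^3)

E[X^2] = d^2M/dt^2 |_{t=0} = 3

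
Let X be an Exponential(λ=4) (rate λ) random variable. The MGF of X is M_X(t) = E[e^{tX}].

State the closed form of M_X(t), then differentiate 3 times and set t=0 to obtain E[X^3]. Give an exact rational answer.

E[X^3] = d^3M/dt^3 |_{t=0} = 3/32

M_X(t) = 4/(4 - t)
dM/dt = 4/(t^2 - 8*t + 16)
d^2M/dt^2 = -8/(t^3 - 12*t^2 + 48*t - 64)
d^3M/dt^3 = 24/(t^4 - 16*t^3 + 96*t^2 - 256*t + 256)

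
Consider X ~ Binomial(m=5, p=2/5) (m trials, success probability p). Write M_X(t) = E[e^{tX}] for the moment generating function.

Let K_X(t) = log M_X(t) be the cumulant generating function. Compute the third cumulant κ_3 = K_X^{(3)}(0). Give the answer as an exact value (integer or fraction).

κ_3 = d^3K/dt^3 |_{t=0} = 6/25

M_X(t) = (2*e^(t)/5 + 3/5)^5
K_X(t) = log M_X(t) = 5*log(2*e^(t)/5 + 3/5)
dK/dt = 10*e^(t)/(2*e^(t) + 3)
d^2K/dt^2 = 30*e^(t)/(4*e^(2*t) + 12*e^(t) + 9)
d^3K/dt^3 = (-60*e^(2*t) + 90*e^(t))/(8*e^(3*t) + 36*e^(2*t) + 54*e^(t) + 27)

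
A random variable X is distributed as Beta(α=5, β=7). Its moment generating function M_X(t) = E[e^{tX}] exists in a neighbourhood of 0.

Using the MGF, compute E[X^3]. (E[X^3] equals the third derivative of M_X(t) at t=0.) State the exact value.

M_X(t) = ₁F₁(5; 12; t)
M′(t) = 5*₁F₁(6; 13; t)/12
M′′(t) = 5*₁F₁(7; 14; t)/26
M′′′(t) = 5*₁F₁(8; 15; t)/52

E[X^3] = M′′′(0) = 5/52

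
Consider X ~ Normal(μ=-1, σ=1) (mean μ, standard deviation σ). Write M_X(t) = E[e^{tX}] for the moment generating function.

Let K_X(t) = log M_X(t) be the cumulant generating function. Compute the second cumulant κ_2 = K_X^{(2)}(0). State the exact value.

M_X(t) = e^(t^2/2 - t)
K_X(t) = log M_X(t) = t^2/2 - t
K^(2)(t) = 1

κ_2 = K^(2)(0) = 1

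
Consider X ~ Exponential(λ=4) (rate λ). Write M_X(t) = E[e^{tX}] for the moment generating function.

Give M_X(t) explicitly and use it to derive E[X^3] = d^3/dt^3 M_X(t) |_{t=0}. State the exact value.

E[X^3] = M^(3)(0) = 3/32

M_X(t) = 4/(4 - t)
M^(3)(t) = 24/(t^4 - 16*t^3 + 96*t^2 - 256*t + 256)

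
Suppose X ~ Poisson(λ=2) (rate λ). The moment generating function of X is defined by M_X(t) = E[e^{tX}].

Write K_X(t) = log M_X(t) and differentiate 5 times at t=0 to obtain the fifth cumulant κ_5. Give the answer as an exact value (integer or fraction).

κ_5 = K′′′′′(0) = 2

M_X(t) = e^(2*e^(t) - 2)
K_X(t) = log M_X(t) = 2*e^(t) - 2
K′(t) = 2*e^(t)
K′′(t) = 2*e^(t)
K′′′(t) = 2*e^(t)
K′′′′(t) = 2*e^(t)
K′′′′′(t) = 2*e^(t)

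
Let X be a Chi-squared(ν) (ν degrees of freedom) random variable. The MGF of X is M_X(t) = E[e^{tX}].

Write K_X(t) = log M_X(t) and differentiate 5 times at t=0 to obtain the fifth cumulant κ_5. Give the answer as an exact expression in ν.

M_X(t) = (1 - 2*t)^(-ν/2)
K_X(t) = log M_X(t) = -ν*log(1 - 2*t)/2
D^5[K](t) = -384*ν/(32*t^5 - 80*t^4 + 80*t^3 - 40*t^2 + 10*t - 1)

κ_5 = D^5[K](0) = 384*ν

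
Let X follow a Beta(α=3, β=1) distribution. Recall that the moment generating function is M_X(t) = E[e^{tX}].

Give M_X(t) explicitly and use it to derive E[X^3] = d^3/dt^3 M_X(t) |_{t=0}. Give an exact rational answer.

M_X(t) = ₁F₁(3; 4; t)
D^3[M](t) = ₁F₁(6; 7; t)/2

E[X^3] = D^3[M](0) = 1/2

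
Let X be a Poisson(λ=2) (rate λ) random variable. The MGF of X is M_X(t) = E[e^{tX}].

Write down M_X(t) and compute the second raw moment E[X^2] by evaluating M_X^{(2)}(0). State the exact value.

E[X^2] = d^2M/dt^2 |_{t=0} = 6

M_X(t) = e^(2*e^(t) - 2)
dM/dt = 2*e^(-2)*e^(t)*e^(2*e^(t))
d^2M/dt^2 = (4*e^(2*t)*e^(2*e^(t)) + 2*e^(t)*e^(2*e^(t)))*e^(-2)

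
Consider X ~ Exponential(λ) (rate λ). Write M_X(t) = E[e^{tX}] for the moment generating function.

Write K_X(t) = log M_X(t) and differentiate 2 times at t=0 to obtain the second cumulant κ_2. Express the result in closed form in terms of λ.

M_X(t) = λ/(λ - t)
K_X(t) = log M_X(t) = log(λ) - log(λ - t)
K^(2)(t) = 1/(λ^2 - 2*λ*t + t^2)

κ_2 = K^(2)(0) = λ^(-2)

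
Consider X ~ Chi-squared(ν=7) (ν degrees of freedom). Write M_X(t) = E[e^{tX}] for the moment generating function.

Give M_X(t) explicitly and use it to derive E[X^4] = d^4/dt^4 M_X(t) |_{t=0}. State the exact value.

E[X^4] = D^4[M](0) = 9009

M_X(t) = (1 - 2*t)^(-7/2)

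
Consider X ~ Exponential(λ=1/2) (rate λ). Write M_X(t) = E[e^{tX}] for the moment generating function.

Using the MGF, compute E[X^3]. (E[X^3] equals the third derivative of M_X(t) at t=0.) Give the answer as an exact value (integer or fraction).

M_X(t) = 1/(2*(1/2 - t))
M^(3)(t) = 48/(16*t^4 - 32*t^3 + 24*t^2 - 8*t + 1)

E[X^3] = M^(3)(0) = 48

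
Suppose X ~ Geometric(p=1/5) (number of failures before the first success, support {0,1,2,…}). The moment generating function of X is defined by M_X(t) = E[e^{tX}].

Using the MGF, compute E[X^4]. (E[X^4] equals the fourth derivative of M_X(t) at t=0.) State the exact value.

M_X(t) = 1/(5*(1 - 4*e^(t)/5))
dM/dt = 4*e^(t)/(16*e^(2*t) - 40*e^(t) + 25)
d^2M/dt^2 = (-16*e^(2*t) - 20*e^(t))/(64*e^(3*t) - 240*e^(2*t) + 300*e^(t) - 125)
d^3M/dt^3 = (64*e^(3*t) + 320*e^(2*t) + 100*e^(t))/(256*e^(4*t) - 1280*e^(3*t) + 2400*e^(2*t) - 2000*e^(t) + 625)
d^4M/dt^4 = (-256*e^(4*t) - 3520*e^(3*t) - 4400*e^(2*t) - 500*e^(t))/(1024*e^(5*t) - 6400*e^(4*t) + 16000*e^(3*t) - 20000*e^(2*t) + 12500*e^(t) - 3125)

E[X^4] = d^4M/dt^4 |_{t=0} = 8676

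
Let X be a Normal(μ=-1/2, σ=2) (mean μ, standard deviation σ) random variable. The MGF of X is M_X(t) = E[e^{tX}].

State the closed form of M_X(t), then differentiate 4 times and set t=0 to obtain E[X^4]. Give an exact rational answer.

M_X(t) = e^(2*t^2 - t/2)
D^4[M](t) = (4096*t^4*e^(2*t^2) - 2048*t^3*e^(2*t^2) + 6528*t^2*e^(2*t^2) - 1568*t*e^(2*t^2) + 865*e^(2*t^2))*e^(-t/2)/16

E[X^4] = D^4[M](0) = 865/16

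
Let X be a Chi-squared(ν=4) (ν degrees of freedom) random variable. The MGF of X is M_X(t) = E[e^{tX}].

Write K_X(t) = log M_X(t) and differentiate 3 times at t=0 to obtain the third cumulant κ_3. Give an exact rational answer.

M_X(t) = (1 - 2*t)^(-2)
K_X(t) = log M_X(t) = -2*log(1 - 2*t)
K^(3)(t) = -32/(8*t^3 - 12*t^2 + 6*t - 1)

κ_3 = K^(3)(0) = 32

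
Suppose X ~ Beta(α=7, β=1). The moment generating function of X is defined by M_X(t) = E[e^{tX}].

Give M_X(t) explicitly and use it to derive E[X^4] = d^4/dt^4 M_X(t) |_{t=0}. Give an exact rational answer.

E[X^4] = M^(4)(0) = 7/11

M_X(t) = ₁F₁(7; 8; t)
M^(4)(t) = 7*₁F₁(11; 12; t)/11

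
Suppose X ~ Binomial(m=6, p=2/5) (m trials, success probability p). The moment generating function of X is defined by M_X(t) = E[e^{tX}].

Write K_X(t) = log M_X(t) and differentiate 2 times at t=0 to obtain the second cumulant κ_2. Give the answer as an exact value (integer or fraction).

κ_2 = K^(2)(0) = 36/25

M_X(t) = (2*e^(t)/5 + 3/5)^6
K_X(t) = log M_X(t) = 6*log(2*e^(t)/5 + 3/5)
K^(2)(t) = 36*e^(t)/(4*e^(2*t) + 12*e^(t) + 9)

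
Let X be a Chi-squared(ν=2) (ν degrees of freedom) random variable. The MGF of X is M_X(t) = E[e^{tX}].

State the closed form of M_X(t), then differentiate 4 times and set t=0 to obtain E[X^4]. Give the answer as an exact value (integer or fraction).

E[X^4] = M′′′′(0) = 384

M_X(t) = 1/(1 - 2*t)
M′(t) = 2/(4*t^2 - 4*t + 1)
M′′(t) = -8/(8*t^3 - 12*t^2 + 6*t - 1)
M′′′(t) = 48/(16*t^4 - 32*t^3 + 24*t^2 - 8*t + 1)
M′′′′(t) = -384/(32*t^5 - 80*t^4 + 80*t^3 - 40*t^2 + 10*t - 1)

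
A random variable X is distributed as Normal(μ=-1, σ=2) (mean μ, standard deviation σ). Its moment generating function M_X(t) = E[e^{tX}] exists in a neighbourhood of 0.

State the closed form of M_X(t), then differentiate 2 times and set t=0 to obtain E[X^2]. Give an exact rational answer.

E[X^2] = d^2M/dt^2 |_{t=0} = 5

M_X(t) = e^(2*t^2 - t)
dM/dt = 4*t*e^(-t)*e^(2*t^2) - e^(-t)*e^(2*t^2)
d^2M/dt^2 = (16*t^2*e^(2*t^2) - 8*t*e^(2*t^2) + 5*e^(2*t^2))*e^(-t)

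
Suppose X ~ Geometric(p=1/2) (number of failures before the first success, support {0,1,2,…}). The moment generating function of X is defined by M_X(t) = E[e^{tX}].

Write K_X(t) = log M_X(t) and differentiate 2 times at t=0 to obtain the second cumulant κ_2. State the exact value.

κ_2 = K′′(0) = 2

M_X(t) = 1/(2*(1 - e^(t)/2))
K_X(t) = log M_X(t) = -log(1 - e^(t)/2) - log(2)
K′(t) = -e^(t)/(e^(t) - 2)
K′′(t) = 2*e^(t)/(e^(2*t) - 4*e^(t) + 4)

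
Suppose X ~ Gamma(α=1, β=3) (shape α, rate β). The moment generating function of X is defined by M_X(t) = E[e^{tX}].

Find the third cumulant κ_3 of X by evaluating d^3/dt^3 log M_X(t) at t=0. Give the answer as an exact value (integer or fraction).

M_X(t) = 3/(3 - t)
K_X(t) = log M_X(t) = -log(3 - t) + log(3)
K^(3)(t) = -2/(t^3 - 9*t^2 + 27*t - 27)

κ_3 = K^(3)(0) = 2/27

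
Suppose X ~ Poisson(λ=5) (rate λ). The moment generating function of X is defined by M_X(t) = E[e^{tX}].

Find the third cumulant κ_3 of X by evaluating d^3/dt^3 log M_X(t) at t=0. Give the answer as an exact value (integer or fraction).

M_X(t) = e^(5*e^(t) - 5)
K_X(t) = log M_X(t) = 5*e^(t) - 5
D^3[K](t) = 5*e^(t)

κ_3 = D^3[K](0) = 5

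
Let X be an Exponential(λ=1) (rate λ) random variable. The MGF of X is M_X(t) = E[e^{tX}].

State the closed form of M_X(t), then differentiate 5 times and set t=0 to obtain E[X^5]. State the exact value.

M_X(t) = 1/(1 - t)
M′(t) = 1/(t^2 - 2*t + 1)
M′′(t) = -2/(t^3 - 3*t^2 + 3*t - 1)
M′′′(t) = 6/(t^4 - 4*t^3 + 6*t^2 - 4*t + 1)
M′′′′(t) = -24/(t^5 - 5*t^4 + 10*t^3 - 10*t^2 + 5*t - 1)
M′′′′′(t) = 120/(t^6 - 6*t^5 + 15*t^4 - 20*t^3 + 15*t^2 - 6*t + 1)

E[X^5] = M′′′′′(0) = 120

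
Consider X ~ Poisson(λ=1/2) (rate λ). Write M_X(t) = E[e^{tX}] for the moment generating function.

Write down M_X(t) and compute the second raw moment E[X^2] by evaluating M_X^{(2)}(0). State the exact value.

M_X(t) = e^(e^(t)/2 - 1/2)
dM/dt = e^(-1/2)*e^(t)*e^(e^(t)/2)/2
d^2M/dt^2 = (e^(2*t)*e^(e^(t)/2) + 2*e^(t)*e^(e^(t)/2))*e^(-1/2)/4

E[X^2] = d^2M/dt^2 |_{t=0} = 3/4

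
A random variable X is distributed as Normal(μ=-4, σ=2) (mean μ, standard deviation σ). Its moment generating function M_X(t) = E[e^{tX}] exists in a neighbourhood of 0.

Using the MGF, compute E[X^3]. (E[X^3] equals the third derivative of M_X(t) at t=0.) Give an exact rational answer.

M_X(t) = e^(2*t^2 - 4*t)
M′(t) = 4*t*e^(-4*t)*e^(2*t^2) - 4*e^(-4*t)*e^(2*t^2)
M′′(t) = (16*t^2*e^(2*t^2) - 32*t*e^(2*t^2) + 20*e^(2*t^2))*e^(-4*t)
M′′′(t) = (64*t^3*e^(2*t^2) - 192*t^2*e^(2*t^2) + 240*t*e^(2*t^2) - 112*e^(2*t^2))*e^(-4*t)

E[X^3] = M′′′(0) = -112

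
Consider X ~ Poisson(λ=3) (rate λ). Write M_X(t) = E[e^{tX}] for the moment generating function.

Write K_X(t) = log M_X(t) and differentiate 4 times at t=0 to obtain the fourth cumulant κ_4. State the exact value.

M_X(t) = e^(3*e^(t) - 3)
K_X(t) = log M_X(t) = 3*e^(t) - 3
K′(t) = 3*e^(t)
K′′(t) = 3*e^(t)
K′′′(t) = 3*e^(t)
K′′′′(t) = 3*e^(t)

κ_4 = K′′′′(0) = 3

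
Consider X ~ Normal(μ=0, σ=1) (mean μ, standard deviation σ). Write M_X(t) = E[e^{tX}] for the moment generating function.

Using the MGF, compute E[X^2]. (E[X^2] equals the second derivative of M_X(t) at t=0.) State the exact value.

E[X^2] = M^(2)(0) = 1

M_X(t) = e^(t^2/2)
M^(2)(t) = t^2*e^(t^2/2) + e^(t^2/2)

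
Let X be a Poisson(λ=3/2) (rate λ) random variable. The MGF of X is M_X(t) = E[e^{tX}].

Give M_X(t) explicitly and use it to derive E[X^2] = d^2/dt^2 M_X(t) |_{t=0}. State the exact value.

M_X(t) = e^(3*e^(t)/2 - 3/2)
D^2[M](t) = (9*e^(2*t)*e^(3*e^(t)/2) + 6*e^(t)*e^(3*e^(t)/2))*e^(-3/2)/4

E[X^2] = D^2[M](0) = 15/4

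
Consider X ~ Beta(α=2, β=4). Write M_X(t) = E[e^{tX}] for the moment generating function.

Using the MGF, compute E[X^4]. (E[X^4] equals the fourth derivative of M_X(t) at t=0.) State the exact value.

M_X(t) = ₁F₁(2; 6; t)
M′(t) = ₁F₁(3; 7; t)/3
M′′(t) = ₁F₁(4; 8; t)/7
M′′′(t) = ₁F₁(5; 9; t)/14
M′′′′(t) = 5*₁F₁(6; 10; t)/126

E[X^4] = M′′′′(0) = 5/126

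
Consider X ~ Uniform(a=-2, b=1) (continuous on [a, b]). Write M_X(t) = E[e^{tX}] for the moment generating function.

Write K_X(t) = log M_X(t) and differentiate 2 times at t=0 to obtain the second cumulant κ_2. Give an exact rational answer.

M_X(t) = (e^(t) - e^(-2*t))/(3*t)
K_X(t) = log M_X(t) = -log(t) + log(e^(t) - e^(-2*t)) - log(3)
dK/dt = (t*e^(3*t) + 2*t - e^(3*t) + 1)/(t*e^(3*t) - t)
d^2K/dt^2 = (-9*t^2*e^(3*t) + e^(6*t) - 2*e^(3*t) + 1)/(t^2*e^(6*t) - 2*t^2*e^(3*t) + t^2)

κ_2 = d^2K/dt^2 |_{t=0} = 3/4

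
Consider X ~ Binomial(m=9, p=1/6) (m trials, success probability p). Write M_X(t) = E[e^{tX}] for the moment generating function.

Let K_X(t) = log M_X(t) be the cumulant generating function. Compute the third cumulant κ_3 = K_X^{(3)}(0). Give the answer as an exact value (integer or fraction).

M_X(t) = (e^(t)/6 + 5/6)^9
K_X(t) = log M_X(t) = 9*log(e^(t)/6 + 5/6)
D^3[K](t) = (-45*e^(2*t) + 225*e^(t))/(e^(3*t) + 15*e^(2*t) + 75*e^(t) + 125)

κ_3 = D^3[K](0) = 5/6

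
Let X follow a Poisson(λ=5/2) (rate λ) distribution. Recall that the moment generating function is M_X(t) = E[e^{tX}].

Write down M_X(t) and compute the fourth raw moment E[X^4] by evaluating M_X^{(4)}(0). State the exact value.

M_X(t) = e^(5*e^(t)/2 - 5/2)
M^(4)(t) = (625*e^(4*t)*e^(5*e^(t)/2) + 1500*e^(3*t)*e^(5*e^(t)/2) + 700*e^(2*t)*e^(5*e^(t)/2) + 40*e^(t)*e^(5*e^(t)/2))*e^(-5/2)/16

E[X^4] = M^(4)(0) = 2865/16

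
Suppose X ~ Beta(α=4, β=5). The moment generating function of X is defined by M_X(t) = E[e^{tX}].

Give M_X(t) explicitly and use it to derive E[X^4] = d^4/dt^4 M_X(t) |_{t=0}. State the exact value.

E[X^4] = D^4[M](0) = 7/99

M_X(t) = ₁F₁(4; 9; t)
D^4[M](t) = 7*₁F₁(8; 13; t)/99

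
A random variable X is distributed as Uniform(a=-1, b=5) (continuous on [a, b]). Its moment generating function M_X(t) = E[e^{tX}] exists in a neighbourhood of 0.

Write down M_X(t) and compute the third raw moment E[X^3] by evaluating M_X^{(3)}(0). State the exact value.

M_X(t) = (e^(5*t) - e^(-t))/(6*t)
dM/dt = (5*t*e^(6*t) + t - e^(6*t) + 1)*e^(-t)/(6*t^2)
d^2M/dt^2 = (25*t^2*e^(6*t) - t^2 - 10*t*e^(6*t) - 2*t + 2*e^(6*t) - 2)*e^(-t)/(6*t^3)
d^3M/dt^3 = (125*t^3*e^(6*t) + t^3 - 75*t^2*e^(6*t) + 3*t^2 + 30*t*e^(6*t) + 6*t - 6*e^(6*t) + 6)*e^(-t)/(6*t^4)

E[X^3] = d^3M/dt^3 |_{t=0} = 26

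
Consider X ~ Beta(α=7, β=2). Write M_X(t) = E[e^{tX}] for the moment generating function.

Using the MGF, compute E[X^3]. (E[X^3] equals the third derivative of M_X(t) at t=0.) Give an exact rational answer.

E[X^3] = M′′′(0) = 28/55

M_X(t) = ₁F₁(7; 9; t)
M′(t) = 7*₁F₁(8; 10; t)/9
M′′(t) = 28*₁F₁(9; 11; t)/45
M′′′(t) = 28*₁F₁(10; 12; t)/55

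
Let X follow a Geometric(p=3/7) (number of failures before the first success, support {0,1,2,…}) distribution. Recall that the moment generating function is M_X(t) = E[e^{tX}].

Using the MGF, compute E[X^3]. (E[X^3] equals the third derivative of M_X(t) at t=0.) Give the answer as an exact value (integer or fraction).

M_X(t) = 3/(7*(1 - 4*e^(t)/7))
dM/dt = 12*e^(t)/(16*e^(2*t) - 56*e^(t) + 49)
d^2M/dt^2 = (-48*e^(2*t) - 84*e^(t))/(64*e^(3*t) - 336*e^(2*t) + 588*e^(t) - 343)
d^3M/dt^3 = (192*e^(3*t) + 1344*e^(2*t) + 588*e^(t))/(256*e^(4*t) - 1792*e^(3*t) + 4704*e^(2*t) - 5488*e^(t) + 2401)

E[X^3] = d^3M/dt^3 |_{t=0} = 236/9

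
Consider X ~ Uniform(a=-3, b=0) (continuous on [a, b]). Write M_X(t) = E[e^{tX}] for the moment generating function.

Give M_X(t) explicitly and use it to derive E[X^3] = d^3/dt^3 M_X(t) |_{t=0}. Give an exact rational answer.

E[X^3] = d^3M/dt^3 |_{t=0} = -27/4

M_X(t) = (1 - e^(-3*t))/(3*t)
dM/dt = (3*t - e^(3*t) + 1)*e^(-3*t)/(3*t^2)
d^2M/dt^2 = (-9*t^2 - 6*t + 2*e^(3*t) - 2)*e^(-3*t)/(3*t^3)
d^3M/dt^3 = (9*t^3 + 9*t^2 + 6*t - 2*e^(3*t) + 2)*e^(-3*t)/t^4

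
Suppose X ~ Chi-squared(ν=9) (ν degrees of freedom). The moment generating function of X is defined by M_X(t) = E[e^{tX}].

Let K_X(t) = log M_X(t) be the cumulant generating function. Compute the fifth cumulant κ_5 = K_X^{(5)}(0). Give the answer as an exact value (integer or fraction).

κ_5 = D^5[K](0) = 3456

M_X(t) = (1 - 2*t)^(-9/2)
K_X(t) = log M_X(t) = -9*log(1 - 2*t)/2
D^5[K](t) = -3456/(32*t^5 - 80*t^4 + 80*t^3 - 40*t^2 + 10*t - 1)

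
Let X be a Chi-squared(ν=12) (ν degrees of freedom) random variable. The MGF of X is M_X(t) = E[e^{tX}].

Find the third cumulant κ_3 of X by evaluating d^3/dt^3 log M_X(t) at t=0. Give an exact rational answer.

M_X(t) = (1 - 2*t)^(-6)
K_X(t) = log M_X(t) = -6*log(1 - 2*t)
D^3[K](t) = -96/(8*t^3 - 12*t^2 + 6*t - 1)

κ_3 = D^3[K](0) = 96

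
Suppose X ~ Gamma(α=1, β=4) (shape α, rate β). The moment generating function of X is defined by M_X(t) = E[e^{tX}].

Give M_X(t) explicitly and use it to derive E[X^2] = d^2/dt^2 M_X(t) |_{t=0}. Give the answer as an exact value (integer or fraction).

E[X^2] = D^2[M](0) = 1/8

M_X(t) = 4/(4 - t)
D^2[M](t) = -8/(t^3 - 12*t^2 + 48*t - 64)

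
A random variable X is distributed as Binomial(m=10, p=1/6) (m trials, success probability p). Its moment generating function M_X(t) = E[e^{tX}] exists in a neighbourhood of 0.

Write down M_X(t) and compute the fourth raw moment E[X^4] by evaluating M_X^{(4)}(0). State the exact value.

M_X(t) = (e^(t)/6 + 5/6)^10

E[X^4] = M′′′′(0) = 775/18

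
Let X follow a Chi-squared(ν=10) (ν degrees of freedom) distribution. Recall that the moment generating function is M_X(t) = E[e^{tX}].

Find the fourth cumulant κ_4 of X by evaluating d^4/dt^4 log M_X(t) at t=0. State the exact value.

M_X(t) = (1 - 2*t)^(-5)
K_X(t) = log M_X(t) = -5*log(1 - 2*t)
dK/dt = -10/(2*t - 1)
d^2K/dt^2 = 20/(4*t^2 - 4*t + 1)
d^3K/dt^3 = -80/(8*t^3 - 12*t^2 + 6*t - 1)
d^4K/dt^4 = 480/(16*t^4 - 32*t^3 + 24*t^2 - 8*t + 1)

κ_4 = d^4K/dt^4 |_{t=0} = 480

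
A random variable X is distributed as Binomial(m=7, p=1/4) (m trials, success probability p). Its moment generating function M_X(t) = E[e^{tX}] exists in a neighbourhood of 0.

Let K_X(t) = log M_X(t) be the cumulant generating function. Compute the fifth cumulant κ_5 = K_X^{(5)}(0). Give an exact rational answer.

κ_5 = D^5[K](0) = -105/128

M_X(t) = (e^(t)/4 + 3/4)^7
K_X(t) = log M_X(t) = 7*log(e^(t)/4 + 3/4)
D^5[K](t) = (-21*e^(4*t) + 693*e^(3*t) - 2079*e^(2*t) + 567*e^(t))/(e^(5*t) + 15*e^(4*t) + 90*e^(3*t) + 270*e^(2*t) + 405*e^(t) + 243)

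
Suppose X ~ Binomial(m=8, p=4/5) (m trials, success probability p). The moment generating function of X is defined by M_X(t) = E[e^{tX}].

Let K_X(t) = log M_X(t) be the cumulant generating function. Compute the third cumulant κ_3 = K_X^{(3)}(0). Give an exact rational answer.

M_X(t) = (4*e^(t)/5 + 1/5)^8
K_X(t) = log M_X(t) = 8*log(4*e^(t)/5 + 1/5)
D^3[K](t) = (-128*e^(2*t) + 32*e^(t))/(64*e^(3*t) + 48*e^(2*t) + 12*e^(t) + 1)

κ_3 = D^3[K](0) = -96/125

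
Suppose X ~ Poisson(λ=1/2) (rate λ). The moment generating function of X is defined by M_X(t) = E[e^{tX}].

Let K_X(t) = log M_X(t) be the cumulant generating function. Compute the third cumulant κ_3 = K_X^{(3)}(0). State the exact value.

κ_3 = K^(3)(0) = 1/2

M_X(t) = e^(e^(t)/2 - 1/2)
K_X(t) = log M_X(t) = e^(t)/2 - 1/2
K^(3)(t) = e^(t)/2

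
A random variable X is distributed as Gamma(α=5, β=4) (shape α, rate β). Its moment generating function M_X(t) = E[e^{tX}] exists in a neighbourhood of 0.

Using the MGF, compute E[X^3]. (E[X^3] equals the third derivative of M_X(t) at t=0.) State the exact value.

M_X(t) = 1024/(4 - t)^5
M′(t) = 5120/(t^6 - 24*t^5 + 240*t^4 - 1280*t^3 + 3840*t^2 - 6144*t + 4096)
M′′(t) = -30720/(t^7 - 28*t^6 + 336*t^5 - 2240*t^4 + 8960*t^3 - 21504*t^2 + 28672*t - 16384)
M′′′(t) = 215040/(t^8 - 32*t^7 + 448*t^6 - 3584*t^5 + 17920*t^4 - 57344*t^3 + 114688*t^2 - 131072*t + 65536)

E[X^3] = M′′′(0) = 105/32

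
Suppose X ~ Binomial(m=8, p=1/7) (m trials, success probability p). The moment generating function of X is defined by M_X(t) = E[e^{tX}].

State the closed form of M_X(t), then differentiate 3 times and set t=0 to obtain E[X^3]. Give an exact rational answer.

E[X^3] = M^(3)(0) = 272/49

M_X(t) = (e^(t)/7 + 6/7)^8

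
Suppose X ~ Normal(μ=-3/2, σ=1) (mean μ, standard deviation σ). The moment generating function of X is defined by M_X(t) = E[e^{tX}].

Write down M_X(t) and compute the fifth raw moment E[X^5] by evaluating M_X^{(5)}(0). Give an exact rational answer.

E[X^5] = M^(5)(0) = -2043/32

M_X(t) = e^(t^2/2 - 3*t/2)
M^(5)(t) = (32*t^5*e^(t^2/2) - 240*t^4*e^(t^2/2) + 1040*t^3*e^(t^2/2) - 2520*t^2*e^(t^2/2) + 3450*t*e^(t^2/2) - 2043*e^(t^2/2))*e^(-3*t/2)/32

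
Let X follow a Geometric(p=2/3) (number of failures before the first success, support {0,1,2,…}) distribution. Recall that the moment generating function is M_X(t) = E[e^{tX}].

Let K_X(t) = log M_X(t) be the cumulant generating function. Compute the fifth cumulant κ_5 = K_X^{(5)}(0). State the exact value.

M_X(t) = 2/(3*(1 - e^(t)/3))
K_X(t) = log M_X(t) = -log(1 - e^(t)/3) - log(3) + log(2)
D^5[K](t) = (-3*e^(4*t) - 99*e^(3*t) - 297*e^(2*t) - 81*e^(t))/(e^(5*t) - 15*e^(4*t) + 90*e^(3*t) - 270*e^(2*t) + 405*e^(t) - 243)

κ_5 = D^5[K](0) = 15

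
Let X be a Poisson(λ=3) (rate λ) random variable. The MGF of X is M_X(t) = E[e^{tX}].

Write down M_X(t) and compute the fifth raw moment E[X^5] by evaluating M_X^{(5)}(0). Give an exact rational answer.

E[X^5] = D^5[M](0) = 1866

M_X(t) = e^(3*e^(t) - 3)
D^5[M](t) = (243*e^(5*t)*e^(3*e^(t)) + 810*e^(4*t)*e^(3*e^(t)) + 675*e^(3*t)*e^(3*e^(t)) + 135*e^(2*t)*e^(3*e^(t)) + 3*e^(t)*e^(3*e^(t)))*e^(-3)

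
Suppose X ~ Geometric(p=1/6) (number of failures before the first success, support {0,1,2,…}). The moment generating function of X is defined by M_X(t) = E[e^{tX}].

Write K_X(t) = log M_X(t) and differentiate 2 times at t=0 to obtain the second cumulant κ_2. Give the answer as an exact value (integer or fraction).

M_X(t) = 1/(6*(1 - 5*e^(t)/6))
K_X(t) = log M_X(t) = -log(1 - 5*e^(t)/6) - log(6)
K′(t) = -5*e^(t)/(5*e^(t) - 6)
K′′(t) = 30*e^(t)/(25*e^(2*t) - 60*e^(t) + 36)

κ_2 = K′′(0) = 30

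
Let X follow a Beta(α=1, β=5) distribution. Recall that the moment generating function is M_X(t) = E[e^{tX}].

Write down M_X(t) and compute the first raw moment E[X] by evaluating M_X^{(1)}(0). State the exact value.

E[X] = M^(1)(0) = 1/6

M_X(t) = ₁F₁(1; 6; t)
M^(1)(t) = ₁F₁(2; 7; t)/6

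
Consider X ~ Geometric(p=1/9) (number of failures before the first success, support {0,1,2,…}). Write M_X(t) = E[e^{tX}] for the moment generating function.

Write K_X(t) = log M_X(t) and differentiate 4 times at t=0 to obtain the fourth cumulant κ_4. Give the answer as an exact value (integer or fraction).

κ_4 = K′′′′(0) = 31176

M_X(t) = 1/(9*(1 - 8*e^(t)/9))
K_X(t) = log M_X(t) = -log(1 - 8*e^(t)/9) - 2*log(3)
K′(t) = -8*e^(t)/(8*e^(t) - 9)
K′′(t) = 72*e^(t)/(64*e^(2*t) - 144*e^(t) + 81)
K′′′(t) = (-576*e^(2*t) - 648*e^(t))/(512*e^(3*t) - 1728*e^(2*t) + 1944*e^(t) - 729)
K′′′′(t) = (4608*e^(3*t) + 20736*e^(2*t) + 5832*e^(t))/(4096*e^(4*t) - 18432*e^(3*t) + 31104*e^(2*t) - 23328*e^(t) + 6561)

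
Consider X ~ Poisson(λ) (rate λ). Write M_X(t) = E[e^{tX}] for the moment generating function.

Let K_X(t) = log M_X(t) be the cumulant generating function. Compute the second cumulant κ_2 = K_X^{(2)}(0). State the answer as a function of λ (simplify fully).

M_X(t) = e^(λ*(e^(t) - 1))
K_X(t) = log M_X(t) = λ*(e^(t) - 1)
K′(t) = λ*e^(t)
K′′(t) = λ*e^(t)

κ_2 = K′′(0) = λ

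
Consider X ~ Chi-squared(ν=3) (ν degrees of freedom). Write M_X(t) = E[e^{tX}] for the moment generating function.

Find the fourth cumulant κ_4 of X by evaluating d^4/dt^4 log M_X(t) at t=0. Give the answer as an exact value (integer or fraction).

M_X(t) = (1 - 2*t)^(-3/2)
K_X(t) = log M_X(t) = -3*log(1 - 2*t)/2
D^4[K](t) = 144/(16*t^4 - 32*t^3 + 24*t^2 - 8*t + 1)

κ_4 = D^4[K](0) = 144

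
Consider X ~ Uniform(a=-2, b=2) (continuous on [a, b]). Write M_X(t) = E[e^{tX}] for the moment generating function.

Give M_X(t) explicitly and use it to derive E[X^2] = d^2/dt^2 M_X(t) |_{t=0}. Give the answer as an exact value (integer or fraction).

M_X(t) = (e^(2*t) - e^(-2*t))/(4*t)
D^2[M](t) = (2*t^2*e^(4*t) - 2*t^2 - 2*t*e^(4*t) - 2*t + e^(4*t) - 1)*e^(-2*t)/(2*t^3)

E[X^2] = D^2[M](0) = 4/3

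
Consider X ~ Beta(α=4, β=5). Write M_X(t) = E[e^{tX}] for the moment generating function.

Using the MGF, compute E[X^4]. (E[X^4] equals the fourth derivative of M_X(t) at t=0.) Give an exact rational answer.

E[X^4] = M^(4)(0) = 7/99

M_X(t) = ₁F₁(4; 9; t)
M^(4)(t) = 7*₁F₁(8; 13; t)/99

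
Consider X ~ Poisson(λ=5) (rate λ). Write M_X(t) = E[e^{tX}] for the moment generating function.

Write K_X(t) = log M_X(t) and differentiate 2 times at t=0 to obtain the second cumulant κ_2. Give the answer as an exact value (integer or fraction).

κ_2 = d^2K/dt^2 |_{t=0} = 5

M_X(t) = e^(5*e^(t) - 5)
K_X(t) = log M_X(t) = 5*e^(t) - 5
dK/dt = 5*e^(t)
d^2K/dt^2 = 5*e^(t)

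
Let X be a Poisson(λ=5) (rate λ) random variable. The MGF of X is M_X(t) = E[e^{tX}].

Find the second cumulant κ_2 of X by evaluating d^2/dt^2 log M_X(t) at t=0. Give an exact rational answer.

κ_2 = K′′(0) = 5

M_X(t) = e^(5*e^(t) - 5)
K_X(t) = log M_X(t) = 5*e^(t) - 5
K′(t) = 5*e^(t)
K′′(t) = 5*e^(t)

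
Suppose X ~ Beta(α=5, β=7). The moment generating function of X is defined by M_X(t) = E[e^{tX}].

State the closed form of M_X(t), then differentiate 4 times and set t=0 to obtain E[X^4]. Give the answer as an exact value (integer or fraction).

E[X^4] = M′′′′(0) = 2/39

M_X(t) = ₁F₁(5; 12; t)
M′(t) = 5*₁F₁(6; 13; t)/12
M′′(t) = 5*₁F₁(7; 14; t)/26
M′′′(t) = 5*₁F₁(8; 15; t)/52
M′′′′(t) = 2*₁F₁(9; 16; t)/39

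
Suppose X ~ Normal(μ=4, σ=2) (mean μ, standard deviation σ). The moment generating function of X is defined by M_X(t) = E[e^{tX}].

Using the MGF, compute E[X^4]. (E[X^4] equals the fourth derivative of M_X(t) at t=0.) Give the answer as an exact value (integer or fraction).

E[X^4] = M′′′′(0) = 688

M_X(t) = e^(2*t^2 + 4*t)
M′(t) = 4*t*e^(4*t)*e^(2*t^2) + 4*e^(4*t)*e^(2*t^2)
M′′(t) = 16*t^2*e^(4*t)*e^(2*t^2) + 32*t*e^(4*t)*e^(2*t^2) + 20*e^(4*t)*e^(2*t^2)
M′′′(t) = 64*t^3*e^(4*t)*e^(2*t^2) + 192*t^2*e^(4*t)*e^(2*t^2) + 240*t*e^(4*t)*e^(2*t^2) + 112*e^(4*t)*e^(2*t^2)
M′′′′(t) = 256*t^4*e^(4*t)*e^(2*t^2) + 1024*t^3*e^(4*t)*e^(2*t^2) + 1920*t^2*e^(4*t)*e^(2*t^2) + 1792*t*e^(4*t)*e^(2*t^2) + 688*e^(4*t)*e^(2*t^2)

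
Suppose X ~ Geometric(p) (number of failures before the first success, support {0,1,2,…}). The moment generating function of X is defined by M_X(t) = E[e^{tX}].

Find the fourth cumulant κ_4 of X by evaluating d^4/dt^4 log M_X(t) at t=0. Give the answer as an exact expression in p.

M_X(t) = p/(-(1 - p)*e^(t) + 1)
K_X(t) = log M_X(t) = log(p) - log(-(1 - p)*e^(t) + 1)

κ_4 = D^4[K](0) = (-p^3 + 7*p^2 - 12*p + 6)/p^4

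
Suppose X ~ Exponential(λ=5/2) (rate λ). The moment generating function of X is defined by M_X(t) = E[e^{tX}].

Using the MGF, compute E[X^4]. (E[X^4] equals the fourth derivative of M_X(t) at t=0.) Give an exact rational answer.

M_X(t) = 5/(2*(5/2 - t))
D^4[M](t) = -1920/(32*t^5 - 400*t^4 + 2000*t^3 - 5000*t^2 + 6250*t - 3125)

E[X^4] = D^4[M](0) = 384/625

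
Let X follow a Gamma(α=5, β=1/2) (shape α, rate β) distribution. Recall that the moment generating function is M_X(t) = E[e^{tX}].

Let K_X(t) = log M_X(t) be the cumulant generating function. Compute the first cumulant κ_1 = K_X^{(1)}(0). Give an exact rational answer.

M_X(t) = 1/(32*(1/2 - t)^5)
K_X(t) = log M_X(t) = -5*log(1/2 - t) - 5*log(2)
K′(t) = -10/(2*t - 1)

κ_1 = K′(0) = 10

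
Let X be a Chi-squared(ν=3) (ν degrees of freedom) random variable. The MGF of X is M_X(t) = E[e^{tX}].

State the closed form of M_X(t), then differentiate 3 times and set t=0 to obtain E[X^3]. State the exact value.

E[X^3] = M^(3)(0) = 105

M_X(t) = (1 - 2*t)^(-3/2)
M^(3)(t) = 105/(16*t^4*√(1 - 2*t) - 32*t^3*√(1 - 2*t) + 24*t^2*√(1 - 2*t) - 8*t*√(1 - 2*t) + √(1 - 2*t))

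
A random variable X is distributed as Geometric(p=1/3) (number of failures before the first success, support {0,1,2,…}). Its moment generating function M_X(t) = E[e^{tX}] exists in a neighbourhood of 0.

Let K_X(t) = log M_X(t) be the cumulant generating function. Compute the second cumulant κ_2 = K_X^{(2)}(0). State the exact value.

κ_2 = d^2K/dt^2 |_{t=0} = 6

M_X(t) = 1/(3*(1 - 2*e^(t)/3))
K_X(t) = log M_X(t) = -log(1 - 2*e^(t)/3) - log(3)
dK/dt = -2*e^(t)/(2*e^(t) - 3)
d^2K/dt^2 = 6*e^(t)/(4*e^(2*t) - 12*e^(t) + 9)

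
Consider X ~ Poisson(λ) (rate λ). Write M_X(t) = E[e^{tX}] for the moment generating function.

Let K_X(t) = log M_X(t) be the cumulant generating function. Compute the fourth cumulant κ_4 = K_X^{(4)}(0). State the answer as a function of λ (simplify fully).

κ_4 = K′′′′(0) = λ

M_X(t) = e^(λ*(e^(t) - 1))
K_X(t) = log M_X(t) = λ*(e^(t) - 1)
K′(t) = λ*e^(t)
K′′(t) = λ*e^(t)
K′′′(t) = λ*e^(t)
K′′′′(t) = λ*e^(t)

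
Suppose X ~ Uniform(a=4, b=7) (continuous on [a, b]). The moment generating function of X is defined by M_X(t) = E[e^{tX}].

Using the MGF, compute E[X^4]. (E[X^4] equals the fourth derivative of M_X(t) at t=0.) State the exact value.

E[X^4] = d^4M/dt^4 |_{t=0} = 5261/5

M_X(t) = (e^(7*t) - e^(4*t))/(3*t)
dM/dt = (7*t*e^(7*t) - 4*t*e^(4*t) - e^(7*t) + e^(4*t))/(3*t^2)
d^2M/dt^2 = (49*t^2*e^(7*t) - 16*t^2*e^(4*t) - 14*t*e^(7*t) + 8*t*e^(4*t) + 2*e^(7*t) - 2*e^(4*t))/(3*t^3)
d^3M/dt^3 = (343*t^3*e^(7*t) - 64*t^3*e^(4*t) - 147*t^2*e^(7*t) + 48*t^2*e^(4*t) + 42*t*e^(7*t) - 24*t*e^(4*t) - 6*e^(7*t) + 6*e^(4*t))/(3*t^4)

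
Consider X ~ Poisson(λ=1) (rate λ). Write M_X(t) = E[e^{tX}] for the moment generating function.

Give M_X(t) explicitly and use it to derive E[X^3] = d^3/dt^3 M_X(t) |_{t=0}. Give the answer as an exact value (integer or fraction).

M_X(t) = e^(e^(t) - 1)
dM/dt = e^(-1)*e^(t)*e^(e^(t))
d^2M/dt^2 = (e^(2*t)*e^(e^(t)) + e^(t)*e^(e^(t)))*e^(-1)
d^3M/dt^3 = (e^(3*t)*e^(e^(t)) + 3*e^(2*t)*e^(e^(t)) + e^(t)*e^(e^(t)))*e^(-1)

E[X^3] = d^3M/dt^3 |_{t=0} = 5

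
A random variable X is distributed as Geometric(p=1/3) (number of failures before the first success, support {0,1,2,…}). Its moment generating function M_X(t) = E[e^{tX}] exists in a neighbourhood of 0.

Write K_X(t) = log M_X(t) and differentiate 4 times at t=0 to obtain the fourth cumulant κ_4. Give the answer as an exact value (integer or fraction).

M_X(t) = 1/(3*(1 - 2*e^(t)/3))
K_X(t) = log M_X(t) = -log(1 - 2*e^(t)/3) - log(3)
dK/dt = -2*e^(t)/(2*e^(t) - 3)
d^2K/dt^2 = 6*e^(t)/(4*e^(2*t) - 12*e^(t) + 9)
d^3K/dt^3 = (-12*e^(2*t) - 18*e^(t))/(8*e^(3*t) - 36*e^(2*t) + 54*e^(t) - 27)
d^4K/dt^4 = (24*e^(3*t) + 144*e^(2*t) + 54*e^(t))/(16*e^(4*t) - 96*e^(3*t) + 216*e^(2*t) - 216*e^(t) + 81)

κ_4 = d^4K/dt^4 |_{t=0} = 222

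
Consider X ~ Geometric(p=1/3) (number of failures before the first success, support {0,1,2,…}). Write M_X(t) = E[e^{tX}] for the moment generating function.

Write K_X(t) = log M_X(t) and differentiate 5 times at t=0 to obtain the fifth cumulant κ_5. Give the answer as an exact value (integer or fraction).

κ_5 = D^5[K](0) = 2190

M_X(t) = 1/(3*(1 - 2*e^(t)/3))
K_X(t) = log M_X(t) = -log(1 - 2*e^(t)/3) - log(3)
D^5[K](t) = (-48*e^(4*t) - 792*e^(3*t) - 1188*e^(2*t) - 162*e^(t))/(32*e^(5*t) - 240*e^(4*t) + 720*e^(3*t) - 1080*e^(2*t) + 810*e^(t) - 243)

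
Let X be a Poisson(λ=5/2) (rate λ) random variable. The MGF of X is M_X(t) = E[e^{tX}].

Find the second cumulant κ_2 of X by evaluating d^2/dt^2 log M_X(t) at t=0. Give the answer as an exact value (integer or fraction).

κ_2 = K′′(0) = 5/2

M_X(t) = e^(5*e^(t)/2 - 5/2)
K_X(t) = log M_X(t) = 5*e^(t)/2 - 5/2
K′(t) = 5*e^(t)/2
K′′(t) = 5*e^(t)/2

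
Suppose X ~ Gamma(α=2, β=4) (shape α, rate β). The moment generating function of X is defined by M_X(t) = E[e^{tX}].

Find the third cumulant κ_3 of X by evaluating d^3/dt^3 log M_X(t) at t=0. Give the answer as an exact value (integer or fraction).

κ_3 = D^3[K](0) = 1/16

M_X(t) = 16/(4 - t)^2
K_X(t) = log M_X(t) = -2*log(4 - t) + 4*log(2)
D^3[K](t) = -4/(t^3 - 12*t^2 + 48*t - 64)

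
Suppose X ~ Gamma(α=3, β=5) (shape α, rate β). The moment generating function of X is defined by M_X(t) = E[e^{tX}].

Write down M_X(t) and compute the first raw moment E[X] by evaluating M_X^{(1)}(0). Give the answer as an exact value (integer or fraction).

M_X(t) = 125/(5 - t)^3
dM/dt = 375/(t^4 - 20*t^3 + 150*t^2 - 500*t + 625)

E[X] = dM/dt |_{t=0} = 3/5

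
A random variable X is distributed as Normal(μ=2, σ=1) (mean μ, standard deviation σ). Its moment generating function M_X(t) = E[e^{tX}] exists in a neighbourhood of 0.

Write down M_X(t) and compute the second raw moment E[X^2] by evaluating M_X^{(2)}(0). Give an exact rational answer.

E[X^2] = D^2[M](0) = 5

M_X(t) = e^(t^2/2 + 2*t)
D^2[M](t) = t^2*e^(2*t)*e^(t^2/2) + 4*t*e^(2*t)*e^(t^2/2) + 5*e^(2*t)*e^(t^2/2)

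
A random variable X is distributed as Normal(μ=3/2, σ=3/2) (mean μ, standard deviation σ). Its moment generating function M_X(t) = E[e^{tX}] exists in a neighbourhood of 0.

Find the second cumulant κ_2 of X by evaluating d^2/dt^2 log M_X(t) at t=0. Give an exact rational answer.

κ_2 = D^2[K](0) = 9/4

M_X(t) = e^(9*t^2/8 + 3*t/2)
K_X(t) = log M_X(t) = 9*t^2/8 + 3*t/2
D^2[K](t) = 9/4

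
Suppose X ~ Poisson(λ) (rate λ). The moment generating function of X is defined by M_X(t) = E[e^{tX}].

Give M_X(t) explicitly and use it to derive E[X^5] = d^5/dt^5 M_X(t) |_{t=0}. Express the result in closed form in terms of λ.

E[X^5] = D^5[M](0) = λ*(λ^4 + 10*λ^3 + 25*λ^2 + 15*λ + 1)

M_X(t) = e^(λ*(e^(t) - 1))
D^5[M](t) = (λ^5*e^(5*t)*e^(λ*e^(t)) + 10*λ^4*e^(4*t)*e^(λ*e^(t)) + 25*λ^3*e^(3*t)*e^(λ*e^(t)) + 15*λ^2*e^(2*t)*e^(λ*e^(t)) + λ*e^(t)*e^(λ*e^(t)))*e^(-λ)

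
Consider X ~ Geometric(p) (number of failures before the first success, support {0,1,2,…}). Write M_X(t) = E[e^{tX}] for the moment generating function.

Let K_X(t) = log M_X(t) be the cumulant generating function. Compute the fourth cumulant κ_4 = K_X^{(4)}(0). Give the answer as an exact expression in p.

κ_4 = d^4K/dt^4 |_{t=0} = (-p^3 + 7*p^2 - 12*p + 6)/p^4

M_X(t) = p/(-(1 - p)*e^(t) + 1)
K_X(t) = log M_X(t) = log(p) - log(-(1 - p)*e^(t) + 1)
dK/dt = (-p*e^(t) + e^(t))/(p*e^(t) - e^(t) + 1)
d^2K/dt^2 = (-p*e^(t) + e^(t))/(p^2*e^(2*t) - 2*p*e^(2*t) + 2*p*e^(t) + e^(2*t) - 2*e^(t) + 1)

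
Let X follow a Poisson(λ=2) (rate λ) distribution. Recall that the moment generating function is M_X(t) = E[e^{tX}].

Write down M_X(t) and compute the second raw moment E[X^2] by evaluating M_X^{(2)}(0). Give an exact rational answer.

M_X(t) = e^(2*e^(t) - 2)
D^2[M](t) = (4*e^(2*t)*e^(2*e^(t)) + 2*e^(t)*e^(2*e^(t)))*e^(-2)

E[X^2] = D^2[M](0) = 6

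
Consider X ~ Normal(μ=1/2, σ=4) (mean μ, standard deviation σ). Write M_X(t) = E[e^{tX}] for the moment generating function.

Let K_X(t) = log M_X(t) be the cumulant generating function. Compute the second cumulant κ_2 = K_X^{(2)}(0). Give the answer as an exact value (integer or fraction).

M_X(t) = e^(8*t^2 + t/2)
K_X(t) = log M_X(t) = 8*t^2 + t/2
K^(2)(t) = 16

κ_2 = K^(2)(0) = 16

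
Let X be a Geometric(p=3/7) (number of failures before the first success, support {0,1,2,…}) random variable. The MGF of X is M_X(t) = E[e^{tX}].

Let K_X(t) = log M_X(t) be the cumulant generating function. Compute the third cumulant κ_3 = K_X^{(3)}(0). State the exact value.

M_X(t) = 3/(7*(1 - 4*e^(t)/7))
K_X(t) = log M_X(t) = -log(1 - 4*e^(t)/7) - log(7) + log(3)
D^3[K](t) = (-112*e^(2*t) - 196*e^(t))/(64*e^(3*t) - 336*e^(2*t) + 588*e^(t) - 343)

κ_3 = D^3[K](0) = 308/27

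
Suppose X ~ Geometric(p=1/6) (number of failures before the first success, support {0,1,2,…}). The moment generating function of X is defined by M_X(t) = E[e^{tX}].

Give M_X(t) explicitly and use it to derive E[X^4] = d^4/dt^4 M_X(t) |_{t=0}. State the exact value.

E[X^4] = M^(4)(0) = 19855

M_X(t) = 1/(6*(1 - 5*e^(t)/6))
M^(4)(t) = (-625*e^(4*t) - 8250*e^(3*t) - 9900*e^(2*t) - 1080*e^(t))/(3125*e^(5*t) - 18750*e^(4*t) + 45000*e^(3*t) - 54000*e^(2*t) + 32400*e^(t) - 7776)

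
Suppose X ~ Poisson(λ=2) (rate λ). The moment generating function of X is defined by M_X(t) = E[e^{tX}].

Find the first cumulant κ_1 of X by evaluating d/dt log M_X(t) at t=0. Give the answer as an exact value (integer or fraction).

M_X(t) = e^(2*e^(t) - 2)
K_X(t) = log M_X(t) = 2*e^(t) - 2
K^(1)(t) = 2*e^(t)

κ_1 = K^(1)(0) = 2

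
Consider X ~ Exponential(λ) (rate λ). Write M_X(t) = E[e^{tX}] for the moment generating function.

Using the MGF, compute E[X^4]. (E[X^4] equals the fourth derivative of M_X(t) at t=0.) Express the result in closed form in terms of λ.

E[X^4] = d^4M/dt^4 |_{t=0} = 24/λ^4

M_X(t) = λ/(λ - t)
dM/dt = λ/(λ^2 - 2*λ*t + t^2)
d^2M/dt^2 = -2*λ/(-λ^3 + 3*λ^2*t - 3*λ*t^2 + t^3)
d^3M/dt^3 = 6*λ/(λ^4 - 4*λ^3*t + 6*λ^2*t^2 - 4*λ*t^3 + t^4)
d^4M/dt^4 = -24*λ/(-λ^5 + 5*λ^4*t - 10*λ^3*t^2 + 10*λ^2*t^3 - 5*λ*t^4 + t^5)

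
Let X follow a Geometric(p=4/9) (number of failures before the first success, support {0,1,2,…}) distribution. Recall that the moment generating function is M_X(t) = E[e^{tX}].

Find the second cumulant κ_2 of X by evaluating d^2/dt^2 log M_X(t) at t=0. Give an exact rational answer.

κ_2 = d^2K/dt^2 |_{t=0} = 45/16

M_X(t) = 4/(9*(1 - 5*e^(t)/9))
K_X(t) = log M_X(t) = -log(1 - 5*e^(t)/9) - 2*log(3) + 2*log(2)
dK/dt = -5*e^(t)/(5*e^(t) - 9)
d^2K/dt^2 = 45*e^(t)/(25*e^(2*t) - 90*e^(t) + 81)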